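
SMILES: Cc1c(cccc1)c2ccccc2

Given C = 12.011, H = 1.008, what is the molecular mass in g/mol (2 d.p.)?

Molecular formula: C13H12.
M = 13×12.011 + 12×1.008 = 168.24 g/mol.

168.24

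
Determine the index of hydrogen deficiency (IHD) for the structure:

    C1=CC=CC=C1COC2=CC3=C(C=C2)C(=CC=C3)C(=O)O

Molecular formula from the SMILES: C18H14O3.
DoU = (2C + 2 + N − H − X)/2 = (2·18 + 2 + 0 − 14 − 0)/2 = 24/2 = 12.
(Structurally: 3 ring(s) + 9 π bond(s) = 12.)

12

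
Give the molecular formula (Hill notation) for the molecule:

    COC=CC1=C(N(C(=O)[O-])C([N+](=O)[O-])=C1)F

Heavy atoms from the SMILES: 8 C, 1 F, 2 N, 5 O.
Implicit hydrogens by atom environment:
  3 × C (aromatic): no H
  3 × O: no H
  2 × C: 1 H each → 2
  2 × O (charge -1): no H
  1 × C: 3 H
  1 × C (aromatic): 1 H
  1 × C: no H
  1 × F: no H
  1 × N (aromatic): no H
  1 × N (charge +1): no H
  Total hydrogens = 6.
Net charge -1.
Molecular formula: C8H6FN2O5-

C8H6FN2O5-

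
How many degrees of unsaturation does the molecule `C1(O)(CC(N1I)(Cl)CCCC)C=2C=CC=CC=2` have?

Molecular formula from the SMILES: C13H17ClINO.
DoU = (2C + 2 + N − H − X)/2 = (2·13 + 2 + 1 − 17 − 2)/2 = 10/2 = 5.
(Structurally: 2 ring(s) + 3 π bond(s) = 5.)

5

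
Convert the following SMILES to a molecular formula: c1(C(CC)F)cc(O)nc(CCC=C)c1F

Heavy atoms from the SMILES: 12 C, 2 F, 1 N, 1 O.
Implicit hydrogens by atom environment:
  4 × C: 2 H each → 8
  4 × C (aromatic): no H
  2 × C: 1 H each → 2
  2 × F: no H
  1 × C: 3 H
  1 × C (aromatic): 1 H
  1 × N (aromatic): no H
  1 × O: 1 H
  Total hydrogens = 15.
Molecular formula: C12H15F2NO

C12H15F2NO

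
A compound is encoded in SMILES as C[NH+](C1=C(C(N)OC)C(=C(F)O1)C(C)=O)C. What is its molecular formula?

Heavy atoms from the SMILES: 10 C, 1 F, 2 N, 3 O.
Implicit hydrogens by atom environment:
  4 × C: 3 H each → 12
  4 × C (aromatic): no H
  2 × O: no H
  1 × C: 1 H
  1 × C: no H
  1 × F: no H
  1 × N: 2 H
  1 × N (charge +1): 1 H
  1 × O (aromatic): no H
  Total hydrogens = 16.
Net charge +1.
Molecular formula: C10H16FN2O3+

C10H16FN2O3+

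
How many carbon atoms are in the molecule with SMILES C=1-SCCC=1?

4

The symbol for carbon appears 4 times in the SMILES.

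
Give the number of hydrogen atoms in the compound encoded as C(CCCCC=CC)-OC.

Hydrogens are implicit in SMILES; fill each atom to its normal valence:
  5 × C: 2 H each → 10
  2 × C: 3 H each → 6
  2 × C: 1 H each → 2
  1 × O: no H
  Total hydrogens = 18.

18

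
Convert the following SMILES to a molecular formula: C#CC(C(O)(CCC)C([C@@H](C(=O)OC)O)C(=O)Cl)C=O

Heavy atoms from the SMILES: 13 C, 1 Cl, 6 O.
Implicit hydrogens by atom environment:
  5 × C: 1 H each → 5
  4 × C: no H
  4 × O: no H
  2 × C: 3 H each → 6
  2 × C: 2 H each → 4
  2 × O: 1 H each → 2
  1 × Cl: no H
  Total hydrogens = 17.
Molecular formula: C13H17ClO6

C13H17ClO6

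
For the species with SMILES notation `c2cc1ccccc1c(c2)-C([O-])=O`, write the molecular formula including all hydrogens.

Heavy atoms from the SMILES: 11 C, 2 O.
Implicit hydrogens by atom environment:
  7 × C (aromatic): 1 H each → 7
  3 × C (aromatic): no H
  1 × C: no H
  1 × O: no H
  1 × O (charge -1): no H
  Total hydrogens = 7.
Net charge -1.
Molecular formula: C11H7O2-

C11H7O2-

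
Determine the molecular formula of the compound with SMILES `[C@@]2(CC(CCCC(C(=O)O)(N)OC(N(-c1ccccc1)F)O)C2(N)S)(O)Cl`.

C16H23ClFN3O5S

Heavy atoms from the SMILES: 16 C, 1 Cl, 1 F, 3 N, 5 O, 1 S.
Implicit hydrogens by atom environment:
  5 × C (aromatic): 1 H each → 5
  4 × C: 2 H each → 8
  4 × C: no H
  3 × O: 1 H each → 3
  2 × C: 1 H each → 2
  2 × N: 2 H each → 4
  2 × O: no H
  1 × C (aromatic): no H
  1 × Cl: no H
  1 × F: no H
  1 × N: no H
  1 × S: 1 H
  Total hydrogens = 23.
Molecular formula: C16H23ClFN3O5S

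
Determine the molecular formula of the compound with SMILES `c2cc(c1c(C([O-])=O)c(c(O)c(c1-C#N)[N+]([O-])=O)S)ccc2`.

C14H7N2O5S-

Heavy atoms from the SMILES: 14 C, 2 N, 5 O, 1 S.
Implicit hydrogens by atom environment:
  7 × C (aromatic): no H
  5 × C (aromatic): 1 H each → 5
  2 × C: no H
  2 × O: no H
  2 × O (charge -1): no H
  1 × N (charge +1): no H
  1 × N: no H
  1 × O: 1 H
  1 × S: 1 H
  Total hydrogens = 7.
Net charge -1.
Molecular formula: C14H7N2O5S-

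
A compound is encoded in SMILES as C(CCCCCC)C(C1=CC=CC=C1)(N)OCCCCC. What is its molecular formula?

C19H33NO

Heavy atoms from the SMILES: 19 C, 1 N, 1 O.
Implicit hydrogens by atom environment:
  10 × C: 2 H each → 20
  5 × C (aromatic): 1 H each → 5
  2 × C: 3 H each → 6
  1 × C: no H
  1 × C (aromatic): no H
  1 × N: 2 H
  1 × O: no H
  Total hydrogens = 33.
Molecular formula: C19H33NO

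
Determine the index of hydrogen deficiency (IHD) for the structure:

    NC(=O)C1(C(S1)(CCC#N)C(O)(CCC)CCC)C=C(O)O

5

Molecular formula from the SMILES: C15H24N2O4S.
DoU = (2C + 2 + N − H − X)/2 = (2·15 + 2 + 2 − 24 − 0)/2 = 10/2 = 5.
(Structurally: 1 ring(s) + 4 π bond(s) = 5.)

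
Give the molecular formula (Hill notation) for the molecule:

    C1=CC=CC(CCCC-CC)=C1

C12H18

Heavy atoms from the SMILES: 12 C.
Implicit hydrogens by atom environment:
  5 × C: 2 H each → 10
  5 × C (aromatic): 1 H each → 5
  1 × C: 3 H
  1 × C (aromatic): no H
  Total hydrogens = 18.
Molecular formula: C12H18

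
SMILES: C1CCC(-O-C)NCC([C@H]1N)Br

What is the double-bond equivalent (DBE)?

Molecular formula from the SMILES: C8H17BrN2O.
DoU = (2C + 2 + N − H − X)/2 = (2·8 + 2 + 2 − 17 − 1)/2 = 2/2 = 1.
(Structurally: 1 ring(s) + 0 π bond(s) = 1.)

1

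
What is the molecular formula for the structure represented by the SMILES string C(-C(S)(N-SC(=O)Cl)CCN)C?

Heavy atoms from the SMILES: 6 C, 1 Cl, 2 N, 1 O, 2 S.
Implicit hydrogens by atom environment:
  3 × C: 2 H each → 6
  2 × C: no H
  1 × C: 3 H
  1 × Cl: no H
  1 × N: 2 H
  1 × N: 1 H
  1 × O: no H
  1 × S: 1 H
  1 × S: no H
  Total hydrogens = 13.
Molecular formula: C6H13ClN2OS2

C6H13ClN2OS2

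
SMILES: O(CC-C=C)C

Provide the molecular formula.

C5H10O

Heavy atoms from the SMILES: 5 C, 1 O.
Implicit hydrogens by atom environment:
  3 × C: 2 H each → 6
  1 × C: 3 H
  1 × C: 1 H
  1 × O: no H
  Total hydrogens = 10.
Molecular formula: C5H10O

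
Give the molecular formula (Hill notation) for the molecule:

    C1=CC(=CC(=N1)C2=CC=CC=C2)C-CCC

Heavy atoms from the SMILES: 15 C, 1 N.
Implicit hydrogens by atom environment:
  8 × C (aromatic): 1 H each → 8
  3 × C: 2 H each → 6
  3 × C (aromatic): no H
  1 × C: 3 H
  1 × N (aromatic): no H
  Total hydrogens = 17.
Molecular formula: C15H17N

C15H17N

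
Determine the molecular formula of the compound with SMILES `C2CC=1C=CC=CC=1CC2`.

C10H12

Heavy atoms from the SMILES: 10 C.
Implicit hydrogens by atom environment:
  4 × C: 2 H each → 8
  4 × C (aromatic): 1 H each → 4
  2 × C (aromatic): no H
  Total hydrogens = 12.
Molecular formula: C10H12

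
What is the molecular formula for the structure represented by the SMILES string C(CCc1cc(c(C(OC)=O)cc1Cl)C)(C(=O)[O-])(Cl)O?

C13H13Cl2O5-

Heavy atoms from the SMILES: 13 C, 2 Cl, 5 O.
Implicit hydrogens by atom environment:
  4 × C (aromatic): no H
  3 × C: no H
  3 × O: no H
  2 × C: 3 H each → 6
  2 × C: 2 H each → 4
  2 × C (aromatic): 1 H each → 2
  2 × Cl: no H
  1 × O: 1 H
  1 × O (charge -1): no H
  Total hydrogens = 13.
Net charge -1.
Molecular formula: C13H13Cl2O5-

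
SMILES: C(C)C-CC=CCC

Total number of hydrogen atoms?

16

Hydrogens are implicit in SMILES; fill each atom to its normal valence:
  4 × C: 2 H each → 8
  2 × C: 3 H each → 6
  2 × C: 1 H each → 2
  Total hydrogens = 16.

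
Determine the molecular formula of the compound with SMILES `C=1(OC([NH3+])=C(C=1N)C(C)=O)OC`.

C7H11N2O3+

Heavy atoms from the SMILES: 7 C, 2 N, 3 O.
Implicit hydrogens by atom environment:
  4 × C (aromatic): no H
  2 × C: 3 H each → 6
  2 × O: no H
  1 × C: no H
  1 × N (charge +1): 3 H
  1 × N: 2 H
  1 × O (aromatic): no H
  Total hydrogens = 11.
Net charge +1.
Molecular formula: C7H11N2O3+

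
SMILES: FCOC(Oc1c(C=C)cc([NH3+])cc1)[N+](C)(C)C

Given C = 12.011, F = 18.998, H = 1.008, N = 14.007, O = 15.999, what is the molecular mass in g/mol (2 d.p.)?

256.32

Molecular formula: [C13H21FN2O2]2+.
M = 13×12.011 + 1×18.998 + 21×1.008 + 2×14.007 + 2×15.999 = 256.32 g/mol.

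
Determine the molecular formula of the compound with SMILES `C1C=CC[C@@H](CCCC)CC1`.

C11H20

Heavy atoms from the SMILES: 11 C.
Implicit hydrogens by atom environment:
  7 × C: 2 H each → 14
  3 × C: 1 H each → 3
  1 × C: 3 H
  Total hydrogens = 20.
Molecular formula: C11H20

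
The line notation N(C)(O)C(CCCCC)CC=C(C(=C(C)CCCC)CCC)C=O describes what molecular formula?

Heavy atoms from the SMILES: 21 C, 1 N, 2 O.
Implicit hydrogens by atom environment:
  10 × C: 2 H each → 20
  5 × C: 3 H each → 15
  3 × C: 1 H each → 3
  3 × C: no H
  1 × N: no H
  1 × O: 1 H
  1 × O: no H
  Total hydrogens = 39.
Molecular formula: C21H39NO2

C21H39NO2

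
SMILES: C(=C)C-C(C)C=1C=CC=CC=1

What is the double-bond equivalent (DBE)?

5

Molecular formula from the SMILES: C11H14.
DoU = (2C + 2 + N − H − X)/2 = (2·11 + 2 + 0 − 14 − 0)/2 = 10/2 = 5.
(Structurally: 1 ring(s) + 4 π bond(s) = 5.)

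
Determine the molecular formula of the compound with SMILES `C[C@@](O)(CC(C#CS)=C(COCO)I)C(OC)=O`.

Heavy atoms from the SMILES: 11 C, 1 I, 5 O, 1 S.
Implicit hydrogens by atom environment:
  6 × C: no H
  3 × C: 2 H each → 6
  3 × O: no H
  2 × C: 3 H each → 6
  2 × O: 1 H each → 2
  1 × I: no H
  1 × S: 1 H
  Total hydrogens = 15.
Molecular formula: C11H15IO5S

C11H15IO5S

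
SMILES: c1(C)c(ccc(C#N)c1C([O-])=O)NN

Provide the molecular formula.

C9H8N3O2-

Heavy atoms from the SMILES: 9 C, 3 N, 2 O.
Implicit hydrogens by atom environment:
  4 × C (aromatic): no H
  2 × C (aromatic): 1 H each → 2
  2 × C: no H
  1 × C: 3 H
  1 × N: 2 H
  1 × N: 1 H
  1 × N: no H
  1 × O: no H
  1 × O (charge -1): no H
  Total hydrogens = 8.
Net charge -1.
Molecular formula: C9H8N3O2-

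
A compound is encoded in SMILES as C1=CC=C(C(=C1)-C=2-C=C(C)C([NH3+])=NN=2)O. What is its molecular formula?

C11H12N3O+

Heavy atoms from the SMILES: 11 C, 3 N, 1 O.
Implicit hydrogens by atom environment:
  5 × C (aromatic): 1 H each → 5
  5 × C (aromatic): no H
  2 × N (aromatic): no H
  1 × C: 3 H
  1 × N (charge +1): 3 H
  1 × O: 1 H
  Total hydrogens = 12.
Net charge +1.
Molecular formula: C11H12N3O+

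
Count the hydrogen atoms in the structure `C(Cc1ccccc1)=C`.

Hydrogens are implicit in SMILES; fill each atom to its normal valence:
  5 × C (aromatic): 1 H each → 5
  2 × C: 2 H each → 4
  1 × C: 1 H
  1 × C (aromatic): no H
  Total hydrogens = 10.

10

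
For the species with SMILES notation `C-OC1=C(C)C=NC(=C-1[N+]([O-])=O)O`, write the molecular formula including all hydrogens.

Heavy atoms from the SMILES: 7 C, 2 N, 4 O.
Implicit hydrogens by atom environment:
  4 × C (aromatic): no H
  2 × C: 3 H each → 6
  2 × O: no H
  1 × C (aromatic): 1 H
  1 × N (aromatic): no H
  1 × N (charge +1): no H
  1 × O: 1 H
  1 × O (charge -1): no H
  Total hydrogens = 8.
Molecular formula: C7H8N2O4

C7H8N2O4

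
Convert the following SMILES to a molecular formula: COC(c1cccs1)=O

C6H6O2S

Heavy atoms from the SMILES: 6 C, 2 O, 1 S.
Implicit hydrogens by atom environment:
  3 × C (aromatic): 1 H each → 3
  2 × O: no H
  1 × C: 3 H
  1 × C (aromatic): no H
  1 × C: no H
  1 × S (aromatic): no H
  Total hydrogens = 6.
Molecular formula: C6H6O2S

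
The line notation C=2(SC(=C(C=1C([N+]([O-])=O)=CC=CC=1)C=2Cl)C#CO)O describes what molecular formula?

C12H6ClNO4S

Heavy atoms from the SMILES: 12 C, 1 Cl, 1 N, 4 O, 1 S.
Implicit hydrogens by atom environment:
  6 × C (aromatic): no H
  4 × C (aromatic): 1 H each → 4
  2 × C: no H
  2 × O: 1 H each → 2
  1 × Cl: no H
  1 × N (charge +1): no H
  1 × O: no H
  1 × O (charge -1): no H
  1 × S (aromatic): no H
  Total hydrogens = 6.
Molecular formula: C12H6ClNO4S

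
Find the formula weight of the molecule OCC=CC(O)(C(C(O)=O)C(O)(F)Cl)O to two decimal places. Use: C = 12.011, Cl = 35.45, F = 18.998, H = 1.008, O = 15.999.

244.60

Molecular formula: C7H10ClFO6.
M = 7×12.011 + 1×35.45 + 1×18.998 + 10×1.008 + 6×15.999 = 244.60 g/mol.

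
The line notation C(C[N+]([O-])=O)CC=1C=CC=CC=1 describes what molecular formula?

Heavy atoms from the SMILES: 9 C, 1 N, 2 O.
Implicit hydrogens by atom environment:
  5 × C (aromatic): 1 H each → 5
  3 × C: 2 H each → 6
  1 × C (aromatic): no H
  1 × N (charge +1): no H
  1 × O: no H
  1 × O (charge -1): no H
  Total hydrogens = 11.
Molecular formula: C9H11NO2

C9H11NO2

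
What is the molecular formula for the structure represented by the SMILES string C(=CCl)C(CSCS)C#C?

Heavy atoms from the SMILES: 7 C, 1 Cl, 2 S.
Implicit hydrogens by atom environment:
  4 × C: 1 H each → 4
  2 × C: 2 H each → 4
  1 × C: no H
  1 × Cl: no H
  1 × S: 1 H
  1 × S: no H
  Total hydrogens = 9.
Molecular formula: C7H9ClS2

C7H9ClS2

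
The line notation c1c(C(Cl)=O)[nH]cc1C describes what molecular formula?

Heavy atoms from the SMILES: 6 C, 1 Cl, 1 N, 1 O.
Implicit hydrogens by atom environment:
  2 × C (aromatic): 1 H each → 2
  2 × C (aromatic): no H
  1 × C: 3 H
  1 × C: no H
  1 × Cl: no H
  1 × N (aromatic): 1 H
  1 × O: no H
  Total hydrogens = 6.
Molecular formula: C6H6ClNO

C6H6ClNO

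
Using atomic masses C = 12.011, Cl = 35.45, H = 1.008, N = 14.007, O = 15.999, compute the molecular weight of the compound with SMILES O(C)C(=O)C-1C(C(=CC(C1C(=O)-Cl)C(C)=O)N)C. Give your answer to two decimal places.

273.71

Molecular formula: C12H16ClNO4.
M = 12×12.011 + 1×35.45 + 16×1.008 + 1×14.007 + 4×15.999 = 273.71 g/mol.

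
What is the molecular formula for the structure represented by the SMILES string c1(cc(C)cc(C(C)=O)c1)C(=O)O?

Heavy atoms from the SMILES: 10 C, 3 O.
Implicit hydrogens by atom environment:
  3 × C (aromatic): 1 H each → 3
  3 × C (aromatic): no H
  2 × C: 3 H each → 6
  2 × C: no H
  2 × O: no H
  1 × O: 1 H
  Total hydrogens = 10.
Molecular formula: C10H10O3

C10H10O3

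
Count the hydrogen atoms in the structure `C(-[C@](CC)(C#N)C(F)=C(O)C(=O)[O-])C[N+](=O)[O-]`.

10

Hydrogens are implicit in SMILES; fill each atom to its normal valence:
  5 × C: no H
  3 × C: 2 H each → 6
  2 × O: no H
  2 × O (charge -1): no H
  1 × C: 3 H
  1 × F: no H
  1 × N (charge +1): no H
  1 × N: no H
  1 × O: 1 H
  Total hydrogens = 10.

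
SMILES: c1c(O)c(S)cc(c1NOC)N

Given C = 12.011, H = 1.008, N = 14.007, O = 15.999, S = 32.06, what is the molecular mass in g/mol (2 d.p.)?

186.23

Molecular formula: C7H10N2O2S.
M = 7×12.011 + 10×1.008 + 2×14.007 + 2×15.999 + 1×32.06 = 186.23 g/mol.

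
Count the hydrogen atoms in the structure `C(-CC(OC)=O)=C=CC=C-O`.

Hydrogens are implicit in SMILES; fill each atom to its normal valence:
  4 × C: 1 H each → 4
  2 × C: no H
  2 × O: no H
  1 × C: 3 H
  1 × C: 2 H
  1 × O: 1 H
  Total hydrogens = 10.

10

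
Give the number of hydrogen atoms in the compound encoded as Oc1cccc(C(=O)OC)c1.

Hydrogens are implicit in SMILES; fill each atom to its normal valence:
  4 × C (aromatic): 1 H each → 4
  2 × C (aromatic): no H
  2 × O: no H
  1 × C: 3 H
  1 × C: no H
  1 × O: 1 H
  Total hydrogens = 8.

8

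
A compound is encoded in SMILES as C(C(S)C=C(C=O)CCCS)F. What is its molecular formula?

C8H13FOS2

Heavy atoms from the SMILES: 8 C, 1 F, 1 O, 2 S.
Implicit hydrogens by atom environment:
  4 × C: 2 H each → 8
  3 × C: 1 H each → 3
  2 × S: 1 H each → 2
  1 × C: no H
  1 × F: no H
  1 × O: no H
  Total hydrogens = 13.
Molecular formula: C8H13FOS2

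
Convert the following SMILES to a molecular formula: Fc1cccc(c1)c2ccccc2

Heavy atoms from the SMILES: 12 C, 1 F.
Implicit hydrogens by atom environment:
  9 × C (aromatic): 1 H each → 9
  3 × C (aromatic): no H
  1 × F: no H
  Total hydrogens = 9.
Molecular formula: C12H9F

C12H9F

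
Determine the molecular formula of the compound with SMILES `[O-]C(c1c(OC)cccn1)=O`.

Heavy atoms from the SMILES: 7 C, 1 N, 3 O.
Implicit hydrogens by atom environment:
  3 × C (aromatic): 1 H each → 3
  2 × C (aromatic): no H
  2 × O: no H
  1 × C: 3 H
  1 × C: no H
  1 × N (aromatic): no H
  1 × O (charge -1): no H
  Total hydrogens = 6.
Net charge -1.
Molecular formula: C7H6NO3-

C7H6NO3-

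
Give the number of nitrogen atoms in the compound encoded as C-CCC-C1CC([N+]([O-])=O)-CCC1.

1

The symbol for nitrogen appears 1 time in the SMILES.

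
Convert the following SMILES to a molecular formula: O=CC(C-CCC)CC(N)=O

C8H15NO2

Heavy atoms from the SMILES: 8 C, 1 N, 2 O.
Implicit hydrogens by atom environment:
  4 × C: 2 H each → 8
  2 × C: 1 H each → 2
  2 × O: no H
  1 × C: 3 H
  1 × C: no H
  1 × N: 2 H
  Total hydrogens = 15.
Molecular formula: C8H15NO2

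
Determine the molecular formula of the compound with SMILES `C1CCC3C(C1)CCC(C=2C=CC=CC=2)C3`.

C16H22

Heavy atoms from the SMILES: 16 C.
Implicit hydrogens by atom environment:
  7 × C: 2 H each → 14
  5 × C (aromatic): 1 H each → 5
  3 × C: 1 H each → 3
  1 × C (aromatic): no H
  Total hydrogens = 22.
Molecular formula: C16H22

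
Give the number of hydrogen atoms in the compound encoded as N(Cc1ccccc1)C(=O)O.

9

Hydrogens are implicit in SMILES; fill each atom to its normal valence:
  5 × C (aromatic): 1 H each → 5
  1 × C: 2 H
  1 × C (aromatic): no H
  1 × C: no H
  1 × N: 1 H
  1 × O: 1 H
  1 × O: no H
  Total hydrogens = 9.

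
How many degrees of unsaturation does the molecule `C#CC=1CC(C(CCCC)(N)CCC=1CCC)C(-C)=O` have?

Molecular formula from the SMILES: C18H29NO.
DoU = (2C + 2 + N − H − X)/2 = (2·18 + 2 + 1 − 29 − 0)/2 = 10/2 = 5.
(Structurally: 1 ring(s) + 4 π bond(s) = 5.)

5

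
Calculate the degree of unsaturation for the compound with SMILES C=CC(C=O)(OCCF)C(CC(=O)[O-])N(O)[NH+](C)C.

3

Molecular formula from the SMILES: C11H19FN2O5.
DoU = (2C + 2 + N − H − X)/2 = (2·11 + 2 + 2 − 19 − 1)/2 = 6/2 = 3.
(Structurally: 0 ring(s) + 3 π bond(s) = 3.)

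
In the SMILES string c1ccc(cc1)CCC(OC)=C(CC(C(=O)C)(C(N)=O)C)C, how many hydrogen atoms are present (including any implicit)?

Hydrogens are implicit in SMILES; fill each atom to its normal valence:
  5 × C (aromatic): 1 H each → 5
  5 × C: no H
  4 × C: 3 H each → 12
  3 × C: 2 H each → 6
  3 × O: no H
  1 × C (aromatic): no H
  1 × N: 2 H
  Total hydrogens = 25.

25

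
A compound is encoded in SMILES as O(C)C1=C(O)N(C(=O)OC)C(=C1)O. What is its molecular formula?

Heavy atoms from the SMILES: 7 C, 1 N, 5 O.
Implicit hydrogens by atom environment:
  3 × C (aromatic): no H
  3 × O: no H
  2 × C: 3 H each → 6
  2 × O: 1 H each → 2
  1 × C (aromatic): 1 H
  1 × C: no H
  1 × N (aromatic): no H
  Total hydrogens = 9.
Molecular formula: C7H9NO5

C7H9NO5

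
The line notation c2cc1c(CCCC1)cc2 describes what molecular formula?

Heavy atoms from the SMILES: 10 C.
Implicit hydrogens by atom environment:
  4 × C: 2 H each → 8
  4 × C (aromatic): 1 H each → 4
  2 × C (aromatic): no H
  Total hydrogens = 12.
Molecular formula: C10H12

C10H12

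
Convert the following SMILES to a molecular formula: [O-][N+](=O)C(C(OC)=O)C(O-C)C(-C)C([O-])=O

Heavy atoms from the SMILES: 8 C, 1 N, 7 O.
Implicit hydrogens by atom environment:
  5 × O: no H
  3 × C: 3 H each → 9
  3 × C: 1 H each → 3
  2 × C: no H
  2 × O (charge -1): no H
  1 × N (charge +1): no H
  Total hydrogens = 12.
Net charge -1.
Molecular formula: C8H12NO7-

C8H12NO7-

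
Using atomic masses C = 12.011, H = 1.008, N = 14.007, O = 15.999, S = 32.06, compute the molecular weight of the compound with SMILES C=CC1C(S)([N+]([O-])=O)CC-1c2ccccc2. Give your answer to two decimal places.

235.30

Molecular formula: C12H13NO2S.
M = 12×12.011 + 13×1.008 + 1×14.007 + 2×15.999 + 1×32.06 = 235.30 g/mol.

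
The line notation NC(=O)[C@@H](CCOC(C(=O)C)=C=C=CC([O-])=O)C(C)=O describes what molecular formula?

Heavy atoms from the SMILES: 13 C, 1 N, 6 O.
Implicit hydrogens by atom environment:
  7 × C: no H
  5 × O: no H
  2 × C: 3 H each → 6
  2 × C: 2 H each → 4
  2 × C: 1 H each → 2
  1 × N: 2 H
  1 × O (charge -1): no H
  Total hydrogens = 14.
Net charge -1.
Molecular formula: C13H14NO6-

C13H14NO6-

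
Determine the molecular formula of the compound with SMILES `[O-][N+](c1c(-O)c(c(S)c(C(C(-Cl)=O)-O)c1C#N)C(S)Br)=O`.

Heavy atoms from the SMILES: 1 Br, 10 C, 1 Cl, 2 N, 5 O, 2 S.
Implicit hydrogens by atom environment:
  6 × C (aromatic): no H
  2 × C: 1 H each → 2
  2 × C: no H
  2 × O: 1 H each → 2
  2 × O: no H
  2 × S: 1 H each → 2
  1 × Br: no H
  1 × Cl: no H
  1 × N: no H
  1 × N (charge +1): no H
  1 × O (charge -1): no H
  Total hydrogens = 6.
Molecular formula: C10H6BrClN2O5S2

C10H6BrClN2O5S2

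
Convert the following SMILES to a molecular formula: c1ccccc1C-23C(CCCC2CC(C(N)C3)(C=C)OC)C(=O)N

Heavy atoms from the SMILES: 20 C, 2 N, 2 O.
Implicit hydrogens by atom environment:
  6 × C: 2 H each → 12
  5 × C (aromatic): 1 H each → 5
  4 × C: 1 H each → 4
  3 × C: no H
  2 × N: 2 H each → 4
  2 × O: no H
  1 × C: 3 H
  1 × C (aromatic): no H
  Total hydrogens = 28.
Molecular formula: C20H28N2O2

C20H28N2O2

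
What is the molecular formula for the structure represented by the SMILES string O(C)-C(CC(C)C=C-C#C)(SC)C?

C11H18OS

Heavy atoms from the SMILES: 11 C, 1 O, 1 S.
Implicit hydrogens by atom environment:
  4 × C: 3 H each → 12
  4 × C: 1 H each → 4
  2 × C: no H
  1 × C: 2 H
  1 × O: no H
  1 × S: no H
  Total hydrogens = 18.
Molecular formula: C11H18OS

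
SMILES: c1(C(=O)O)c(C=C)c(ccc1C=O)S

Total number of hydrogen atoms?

8

Hydrogens are implicit in SMILES; fill each atom to its normal valence:
  4 × C (aromatic): no H
  2 × C (aromatic): 1 H each → 2
  2 × C: 1 H each → 2
  2 × O: no H
  1 × C: 2 H
  1 × C: no H
  1 × O: 1 H
  1 × S: 1 H
  Total hydrogens = 8.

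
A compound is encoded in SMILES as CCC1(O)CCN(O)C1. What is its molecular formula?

C6H13NO2

Heavy atoms from the SMILES: 6 C, 1 N, 2 O.
Implicit hydrogens by atom environment:
  4 × C: 2 H each → 8
  2 × O: 1 H each → 2
  1 × C: 3 H
  1 × C: no H
  1 × N: no H
  Total hydrogens = 13.
Molecular formula: C6H13NO2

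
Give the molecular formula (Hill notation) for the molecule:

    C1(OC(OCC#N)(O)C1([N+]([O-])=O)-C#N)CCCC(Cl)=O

C10H10ClN3O6

Heavy atoms from the SMILES: 10 C, 1 Cl, 3 N, 6 O.
Implicit hydrogens by atom environment:
  5 × C: no H
  4 × C: 2 H each → 8
  4 × O: no H
  2 × N: no H
  1 × C: 1 H
  1 × Cl: no H
  1 × N (charge +1): no H
  1 × O: 1 H
  1 × O (charge -1): no H
  Total hydrogens = 10.
Molecular formula: C10H10ClN3O6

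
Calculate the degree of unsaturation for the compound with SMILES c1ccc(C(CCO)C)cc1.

4

Molecular formula from the SMILES: C10H14O.
DoU = (2C + 2 + N − H − X)/2 = (2·10 + 2 + 0 − 14 − 0)/2 = 8/2 = 4.
(Structurally: 1 ring(s) + 3 π bond(s) = 4.)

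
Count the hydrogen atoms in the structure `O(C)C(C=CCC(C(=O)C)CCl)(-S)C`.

17

Hydrogens are implicit in SMILES; fill each atom to its normal valence:
  3 × C: 3 H each → 9
  3 × C: 1 H each → 3
  2 × C: 2 H each → 4
  2 × C: no H
  2 × O: no H
  1 × Cl: no H
  1 × S: 1 H
  Total hydrogens = 17.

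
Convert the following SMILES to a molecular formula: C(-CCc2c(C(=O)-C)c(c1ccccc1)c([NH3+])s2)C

Heavy atoms from the SMILES: 16 C, 1 N, 1 O, 1 S.
Implicit hydrogens by atom environment:
  5 × C (aromatic): 1 H each → 5
  5 × C (aromatic): no H
  3 × C: 2 H each → 6
  2 × C: 3 H each → 6
  1 × C: no H
  1 × N (charge +1): 3 H
  1 × O: no H
  1 × S (aromatic): no H
  Total hydrogens = 20.
Net charge +1.
Molecular formula: C16H20NOS+

C16H20NOS+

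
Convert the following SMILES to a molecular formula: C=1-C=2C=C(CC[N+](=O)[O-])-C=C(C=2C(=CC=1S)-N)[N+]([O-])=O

Heavy atoms from the SMILES: 12 C, 3 N, 4 O, 1 S.
Implicit hydrogens by atom environment:
  6 × C (aromatic): no H
  4 × C (aromatic): 1 H each → 4
  2 × C: 2 H each → 4
  2 × N (charge +1): no H
  2 × O: no H
  2 × O (charge -1): no H
  1 × N: 2 H
  1 × S: 1 H
  Total hydrogens = 11.
Molecular formula: C12H11N3O4S

C12H11N3O4S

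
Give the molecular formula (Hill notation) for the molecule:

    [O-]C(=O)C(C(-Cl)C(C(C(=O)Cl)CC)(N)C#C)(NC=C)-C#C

C14H15Cl2N2O3-

Heavy atoms from the SMILES: 14 C, 2 Cl, 2 N, 3 O.
Implicit hydrogens by atom environment:
  6 × C: no H
  5 × C: 1 H each → 5
  2 × C: 2 H each → 4
  2 × Cl: no H
  2 × O: no H
  1 × C: 3 H
  1 × N: 2 H
  1 × N: 1 H
  1 × O (charge -1): no H
  Total hydrogens = 15.
Net charge -1.
Molecular formula: C14H15Cl2N2O3-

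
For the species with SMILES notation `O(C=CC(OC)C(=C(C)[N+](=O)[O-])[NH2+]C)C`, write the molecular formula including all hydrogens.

Heavy atoms from the SMILES: 9 C, 2 N, 4 O.
Implicit hydrogens by atom environment:
  4 × C: 3 H each → 12
  3 × C: 1 H each → 3
  3 × O: no H
  2 × C: no H
  1 × N (charge +1): 2 H
  1 × N (charge +1): no H
  1 × O (charge -1): no H
  Total hydrogens = 17.
Net charge +1.
Molecular formula: C9H17N2O4+

C9H17N2O4+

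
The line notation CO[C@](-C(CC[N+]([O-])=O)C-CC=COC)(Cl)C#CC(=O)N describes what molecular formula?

Heavy atoms from the SMILES: 13 C, 1 Cl, 2 N, 5 O.
Implicit hydrogens by atom environment:
  4 × C: 2 H each → 8
  4 × C: no H
  4 × O: no H
  3 × C: 1 H each → 3
  2 × C: 3 H each → 6
  1 × Cl: no H
  1 × N: 2 H
  1 × N (charge +1): no H
  1 × O (charge -1): no H
  Total hydrogens = 19.
Molecular formula: C13H19ClN2O5

C13H19ClN2O5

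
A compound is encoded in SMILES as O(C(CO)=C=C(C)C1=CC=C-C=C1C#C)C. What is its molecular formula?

Heavy atoms from the SMILES: 14 C, 2 O.
Implicit hydrogens by atom environment:
  4 × C (aromatic): 1 H each → 4
  4 × C: no H
  2 × C: 3 H each → 6
  2 × C (aromatic): no H
  1 × C: 2 H
  1 × C: 1 H
  1 × O: 1 H
  1 × O: no H
  Total hydrogens = 14.
Molecular formula: C14H14O2

C14H14O2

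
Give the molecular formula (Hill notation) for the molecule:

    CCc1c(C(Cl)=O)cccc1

Heavy atoms from the SMILES: 9 C, 1 Cl, 1 O.
Implicit hydrogens by atom environment:
  4 × C (aromatic): 1 H each → 4
  2 × C (aromatic): no H
  1 × C: 3 H
  1 × C: 2 H
  1 × C: no H
  1 × Cl: no H
  1 × O: no H
  Total hydrogens = 9.
Molecular formula: C9H9ClO

C9H9ClO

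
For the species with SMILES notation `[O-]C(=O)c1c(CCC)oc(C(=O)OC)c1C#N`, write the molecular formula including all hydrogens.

Heavy atoms from the SMILES: 11 C, 1 N, 5 O.
Implicit hydrogens by atom environment:
  4 × C (aromatic): no H
  3 × C: no H
  3 × O: no H
  2 × C: 3 H each → 6
  2 × C: 2 H each → 4
  1 × N: no H
  1 × O (aromatic): no H
  1 × O (charge -1): no H
  Total hydrogens = 10.
Net charge -1.
Molecular formula: C11H10NO5-

C11H10NO5-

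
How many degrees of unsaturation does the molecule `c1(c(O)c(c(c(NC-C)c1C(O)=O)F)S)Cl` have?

Molecular formula from the SMILES: C9H9ClFNO3S.
DoU = (2C + 2 + N − H − X)/2 = (2·9 + 2 + 1 − 9 − 2)/2 = 10/2 = 5.
(Structurally: 1 ring(s) + 4 π bond(s) = 5.)

5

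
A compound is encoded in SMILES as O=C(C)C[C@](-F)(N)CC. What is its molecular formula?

Heavy atoms from the SMILES: 6 C, 1 F, 1 N, 1 O.
Implicit hydrogens by atom environment:
  2 × C: 3 H each → 6
  2 × C: 2 H each → 4
  2 × C: no H
  1 × F: no H
  1 × N: 2 H
  1 × O: no H
  Total hydrogens = 12.
Molecular formula: C6H12FNO

C6H12FNO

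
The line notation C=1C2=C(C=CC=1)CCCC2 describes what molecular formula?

C10H12

Heavy atoms from the SMILES: 10 C.
Implicit hydrogens by atom environment:
  4 × C: 2 H each → 8
  4 × C (aromatic): 1 H each → 4
  2 × C (aromatic): no H
  Total hydrogens = 12.
Molecular formula: C10H12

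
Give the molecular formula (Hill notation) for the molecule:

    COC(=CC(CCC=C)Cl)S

C8H13ClOS

Heavy atoms from the SMILES: 8 C, 1 Cl, 1 O, 1 S.
Implicit hydrogens by atom environment:
  3 × C: 2 H each → 6
  3 × C: 1 H each → 3
  1 × C: 3 H
  1 × C: no H
  1 × Cl: no H
  1 × O: no H
  1 × S: 1 H
  Total hydrogens = 13.
Molecular formula: C8H13ClOS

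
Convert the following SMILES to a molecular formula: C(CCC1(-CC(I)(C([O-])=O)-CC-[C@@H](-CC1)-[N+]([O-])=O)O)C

Heavy atoms from the SMILES: 13 C, 1 I, 1 N, 5 O.
Implicit hydrogens by atom environment:
  8 × C: 2 H each → 16
  3 × C: no H
  2 × O: no H
  2 × O (charge -1): no H
  1 × C: 3 H
  1 × C: 1 H
  1 × I: no H
  1 × N (charge +1): no H
  1 × O: 1 H
  Total hydrogens = 21.
Net charge -1.
Molecular formula: C13H21INO5-

C13H21INO5-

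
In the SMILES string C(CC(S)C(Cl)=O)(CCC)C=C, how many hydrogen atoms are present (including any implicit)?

15

Hydrogens are implicit in SMILES; fill each atom to its normal valence:
  4 × C: 2 H each → 8
  3 × C: 1 H each → 3
  1 × C: 3 H
  1 × C: no H
  1 × Cl: no H
  1 × O: no H
  1 × S: 1 H
  Total hydrogens = 15.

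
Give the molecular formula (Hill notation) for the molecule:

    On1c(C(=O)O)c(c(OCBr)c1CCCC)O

C10H14BrNO5

Heavy atoms from the SMILES: 1 Br, 10 C, 1 N, 5 O.
Implicit hydrogens by atom environment:
  4 × C: 2 H each → 8
  4 × C (aromatic): no H
  3 × O: 1 H each → 3
  2 × O: no H
  1 × Br: no H
  1 × C: 3 H
  1 × C: no H
  1 × N (aromatic): no H
  Total hydrogens = 14.
Molecular formula: C10H14BrNO5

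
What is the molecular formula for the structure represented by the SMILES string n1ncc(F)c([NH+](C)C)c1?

C6H9FN3+

Heavy atoms from the SMILES: 6 C, 1 F, 3 N.
Implicit hydrogens by atom environment:
  2 × C: 3 H each → 6
  2 × C (aromatic): 1 H each → 2
  2 × C (aromatic): no H
  2 × N (aromatic): no H
  1 × F: no H
  1 × N (charge +1): 1 H
  Total hydrogens = 9.
Net charge +1.
Molecular formula: C6H9FN3+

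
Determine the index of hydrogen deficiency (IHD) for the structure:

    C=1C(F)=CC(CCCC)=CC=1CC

4

Molecular formula from the SMILES: C12H17F.
DoU = (2C + 2 + N − H − X)/2 = (2·12 + 2 + 0 − 17 − 1)/2 = 8/2 = 4.
(Structurally: 1 ring(s) + 3 π bond(s) = 4.)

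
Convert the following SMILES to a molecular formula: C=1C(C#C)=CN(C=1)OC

Heavy atoms from the SMILES: 7 C, 1 N, 1 O.
Implicit hydrogens by atom environment:
  3 × C (aromatic): 1 H each → 3
  1 × C: 3 H
  1 × C: 1 H
  1 × C (aromatic): no H
  1 × C: no H
  1 × N (aromatic): no H
  1 × O: no H
  Total hydrogens = 7.
Molecular formula: C7H7NO

C7H7NO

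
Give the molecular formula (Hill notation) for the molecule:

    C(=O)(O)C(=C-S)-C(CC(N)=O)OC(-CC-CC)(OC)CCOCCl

C15H26ClNO6S

Heavy atoms from the SMILES: 15 C, 1 Cl, 1 N, 6 O, 1 S.
Implicit hydrogens by atom environment:
  7 × C: 2 H each → 14
  5 × O: no H
  4 × C: no H
  2 × C: 3 H each → 6
  2 × C: 1 H each → 2
  1 × Cl: no H
  1 × N: 2 H
  1 × O: 1 H
  1 × S: 1 H
  Total hydrogens = 26.
Molecular formula: C15H26ClNO6S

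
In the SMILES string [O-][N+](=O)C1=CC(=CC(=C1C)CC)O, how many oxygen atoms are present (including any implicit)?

The symbol for oxygen appears 3 times in the SMILES.

3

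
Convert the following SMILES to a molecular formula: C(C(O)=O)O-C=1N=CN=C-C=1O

C6H6N2O4

Heavy atoms from the SMILES: 6 C, 2 N, 4 O.
Implicit hydrogens by atom environment:
  2 × C (aromatic): 1 H each → 2
  2 × C (aromatic): no H
  2 × N (aromatic): no H
  2 × O: 1 H each → 2
  2 × O: no H
  1 × C: 2 H
  1 × C: no H
  Total hydrogens = 6.
Molecular formula: C6H6N2O4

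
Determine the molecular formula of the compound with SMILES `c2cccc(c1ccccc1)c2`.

Heavy atoms from the SMILES: 12 C.
Implicit hydrogens by atom environment:
  10 × C (aromatic): 1 H each → 10
  2 × C (aromatic): no H
  Total hydrogens = 10.
Molecular formula: C12H10

C12H10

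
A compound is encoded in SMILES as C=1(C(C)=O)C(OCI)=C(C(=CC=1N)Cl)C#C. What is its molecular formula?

Heavy atoms from the SMILES: 11 C, 1 Cl, 1 I, 1 N, 2 O.
Implicit hydrogens by atom environment:
  5 × C (aromatic): no H
  2 × C: no H
  2 × O: no H
  1 × C: 3 H
  1 × C: 2 H
  1 × C (aromatic): 1 H
  1 × C: 1 H
  1 × Cl: no H
  1 × I: no H
  1 × N: 2 H
  Total hydrogens = 9.
Molecular formula: C11H9ClINO2

C11H9ClINO2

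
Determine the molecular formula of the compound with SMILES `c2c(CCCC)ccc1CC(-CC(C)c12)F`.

C15H21F

Heavy atoms from the SMILES: 15 C, 1 F.
Implicit hydrogens by atom environment:
  5 × C: 2 H each → 10
  3 × C (aromatic): 1 H each → 3
  3 × C (aromatic): no H
  2 × C: 3 H each → 6
  2 × C: 1 H each → 2
  1 × F: no H
  Total hydrogens = 21.
Molecular formula: C15H21F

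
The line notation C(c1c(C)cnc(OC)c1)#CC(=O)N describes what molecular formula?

Heavy atoms from the SMILES: 10 C, 2 N, 2 O.
Implicit hydrogens by atom environment:
  3 × C (aromatic): no H
  3 × C: no H
  2 × C: 3 H each → 6
  2 × C (aromatic): 1 H each → 2
  2 × O: no H
  1 × N: 2 H
  1 × N (aromatic): no H
  Total hydrogens = 10.
Molecular formula: C10H10N2O2

C10H10N2O2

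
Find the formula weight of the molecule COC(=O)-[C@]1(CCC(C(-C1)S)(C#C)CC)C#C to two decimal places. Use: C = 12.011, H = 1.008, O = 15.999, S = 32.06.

Molecular formula: C14H18O2S.
M = 14×12.011 + 18×1.008 + 2×15.999 + 1×32.06 = 250.36 g/mol.

250.36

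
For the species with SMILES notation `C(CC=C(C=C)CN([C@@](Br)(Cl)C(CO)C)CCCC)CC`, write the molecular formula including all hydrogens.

Heavy atoms from the SMILES: 1 Br, 17 C, 1 Cl, 1 N, 1 O.
Implicit hydrogens by atom environment:
  9 × C: 2 H each → 18
  3 × C: 3 H each → 9
  3 × C: 1 H each → 3
  2 × C: no H
  1 × Br: no H
  1 × Cl: no H
  1 × N: no H
  1 × O: 1 H
  Total hydrogens = 31.
Molecular formula: C17H31BrClNO

C17H31BrClNO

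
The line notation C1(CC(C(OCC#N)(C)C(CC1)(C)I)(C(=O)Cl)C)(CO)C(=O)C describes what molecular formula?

Heavy atoms from the SMILES: 16 C, 1 Cl, 1 I, 1 N, 4 O.
Implicit hydrogens by atom environment:
  7 × C: no H
  5 × C: 2 H each → 10
  4 × C: 3 H each → 12
  3 × O: no H
  1 × Cl: no H
  1 × I: no H
  1 × N: no H
  1 × O: 1 H
  Total hydrogens = 23.
Molecular formula: C16H23ClINO4

C16H23ClINO4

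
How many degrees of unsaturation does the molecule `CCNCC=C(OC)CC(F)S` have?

Molecular formula from the SMILES: C8H16FNOS.
DoU = (2C + 2 + N − H − X)/2 = (2·8 + 2 + 1 − 16 − 1)/2 = 2/2 = 1.
(Structurally: 0 ring(s) + 1 π bond(s) = 1.)

1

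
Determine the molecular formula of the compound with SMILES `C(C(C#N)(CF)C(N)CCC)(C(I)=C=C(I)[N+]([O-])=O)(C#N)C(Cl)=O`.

Heavy atoms from the SMILES: 13 C, 1 Cl, 1 F, 2 I, 4 N, 3 O.
Implicit hydrogens by atom environment:
  8 × C: no H
  3 × C: 2 H each → 6
  2 × I: no H
  2 × N: no H
  2 × O: no H
  1 × C: 3 H
  1 × C: 1 H
  1 × Cl: no H
  1 × F: no H
  1 × N: 2 H
  1 × N (charge +1): no H
  1 × O (charge -1): no H
  Total hydrogens = 12.
Molecular formula: C13H12ClFI2N4O3

C13H12ClFI2N4O3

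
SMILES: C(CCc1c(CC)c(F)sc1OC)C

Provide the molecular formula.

Heavy atoms from the SMILES: 11 C, 1 F, 1 O, 1 S.
Implicit hydrogens by atom environment:
  4 × C: 2 H each → 8
  4 × C (aromatic): no H
  3 × C: 3 H each → 9
  1 × F: no H
  1 × O: no H
  1 × S (aromatic): no H
  Total hydrogens = 17.
Molecular formula: C11H17FOS

C11H17FOS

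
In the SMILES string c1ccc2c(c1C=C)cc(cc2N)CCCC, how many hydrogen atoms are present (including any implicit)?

19

Hydrogens are implicit in SMILES; fill each atom to its normal valence:
  5 × C (aromatic): 1 H each → 5
  5 × C (aromatic): no H
  4 × C: 2 H each → 8
  1 × C: 3 H
  1 × C: 1 H
  1 × N: 2 H
  Total hydrogens = 19.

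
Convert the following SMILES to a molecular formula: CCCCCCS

Heavy atoms from the SMILES: 6 C, 1 S.
Implicit hydrogens by atom environment:
  5 × C: 2 H each → 10
  1 × C: 3 H
  1 × S: 1 H
  Total hydrogens = 14.
Molecular formula: C6H14S

C6H14S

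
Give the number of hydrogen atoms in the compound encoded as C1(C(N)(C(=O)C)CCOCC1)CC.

Hydrogens are implicit in SMILES; fill each atom to its normal valence:
  5 × C: 2 H each → 10
  2 × C: 3 H each → 6
  2 × C: no H
  2 × O: no H
  1 × C: 1 H
  1 × N: 2 H
  Total hydrogens = 19.

19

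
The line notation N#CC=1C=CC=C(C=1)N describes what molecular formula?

C7H6N2

Heavy atoms from the SMILES: 7 C, 2 N.
Implicit hydrogens by atom environment:
  4 × C (aromatic): 1 H each → 4
  2 × C (aromatic): no H
  1 × C: no H
  1 × N: 2 H
  1 × N: no H
  Total hydrogens = 6.
Molecular formula: C7H6N2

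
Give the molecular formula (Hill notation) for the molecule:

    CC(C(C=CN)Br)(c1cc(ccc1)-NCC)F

Heavy atoms from the SMILES: 1 Br, 13 C, 1 F, 2 N.
Implicit hydrogens by atom environment:
  4 × C (aromatic): 1 H each → 4
  3 × C: 1 H each → 3
  2 × C: 3 H each → 6
  2 × C (aromatic): no H
  1 × Br: no H
  1 × C: 2 H
  1 × C: no H
  1 × F: no H
  1 × N: 2 H
  1 × N: 1 H
  Total hydrogens = 18.
Molecular formula: C13H18BrFN2

C13H18BrFN2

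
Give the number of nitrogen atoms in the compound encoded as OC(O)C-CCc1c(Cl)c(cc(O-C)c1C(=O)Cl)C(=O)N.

1

The symbol for nitrogen appears 1 time in the SMILES.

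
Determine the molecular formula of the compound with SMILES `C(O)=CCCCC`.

C6H12O

Heavy atoms from the SMILES: 6 C, 1 O.
Implicit hydrogens by atom environment:
  3 × C: 2 H each → 6
  2 × C: 1 H each → 2
  1 × C: 3 H
  1 × O: 1 H
  Total hydrogens = 12.
Molecular formula: C6H12O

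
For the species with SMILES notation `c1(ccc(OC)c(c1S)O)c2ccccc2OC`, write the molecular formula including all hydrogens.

C14H14O3S

Heavy atoms from the SMILES: 14 C, 3 O, 1 S.
Implicit hydrogens by atom environment:
  6 × C (aromatic): 1 H each → 6
  6 × C (aromatic): no H
  2 × C: 3 H each → 6
  2 × O: no H
  1 × O: 1 H
  1 × S: 1 H
  Total hydrogens = 14.
Molecular formula: C14H14O3S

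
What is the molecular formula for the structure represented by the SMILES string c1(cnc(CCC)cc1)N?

C8H12N2

Heavy atoms from the SMILES: 8 C, 2 N.
Implicit hydrogens by atom environment:
  3 × C (aromatic): 1 H each → 3
  2 × C: 2 H each → 4
  2 × C (aromatic): no H
  1 × C: 3 H
  1 × N: 2 H
  1 × N (aromatic): no H
  Total hydrogens = 12.
Molecular formula: C8H12N2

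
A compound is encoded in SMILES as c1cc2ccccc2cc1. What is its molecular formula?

Heavy atoms from the SMILES: 10 C.
Implicit hydrogens by atom environment:
  8 × C (aromatic): 1 H each → 8
  2 × C (aromatic): no H
  Total hydrogens = 8.
Molecular formula: C10H8

C10H8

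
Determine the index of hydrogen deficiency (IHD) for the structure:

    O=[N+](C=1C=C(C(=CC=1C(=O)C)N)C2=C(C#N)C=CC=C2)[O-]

Molecular formula from the SMILES: C15H11N3O3.
DoU = (2C + 2 + N − H − X)/2 = (2·15 + 2 + 3 − 11 − 0)/2 = 24/2 = 12.
(Structurally: 2 ring(s) + 10 π bond(s) = 12.)

12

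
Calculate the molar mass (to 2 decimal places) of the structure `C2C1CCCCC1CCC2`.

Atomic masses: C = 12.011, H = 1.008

138.25

Molecular formula: C10H18.
M = 10×12.011 + 18×1.008 = 138.25 g/mol.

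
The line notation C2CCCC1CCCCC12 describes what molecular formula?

C10H18

Heavy atoms from the SMILES: 10 C.
Implicit hydrogens by atom environment:
  8 × C: 2 H each → 16
  2 × C: 1 H each → 2
  Total hydrogens = 18.
Molecular formula: C10H18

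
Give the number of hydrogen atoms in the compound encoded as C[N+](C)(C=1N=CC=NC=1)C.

Hydrogens are implicit in SMILES; fill each atom to its normal valence:
  3 × C: 3 H each → 9
  3 × C (aromatic): 1 H each → 3
  2 × N (aromatic): no H
  1 × C (aromatic): no H
  1 × N (charge +1): no H
  Total hydrogens = 12.

12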